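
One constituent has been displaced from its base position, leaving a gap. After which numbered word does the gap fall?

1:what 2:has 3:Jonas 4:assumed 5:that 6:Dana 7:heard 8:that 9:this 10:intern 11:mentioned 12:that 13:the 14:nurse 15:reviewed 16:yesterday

The displaced element is "what" (word 1).
It is linked across 3 clause boundaries (that → that → that).
It functions as the direct object of "reviewed", so the gap sits immediately after word 15 ("reviewed").
Base order: Jonas has assumed that Dana heard that this intern mentioned that the nurse reviewed what yesterday.

15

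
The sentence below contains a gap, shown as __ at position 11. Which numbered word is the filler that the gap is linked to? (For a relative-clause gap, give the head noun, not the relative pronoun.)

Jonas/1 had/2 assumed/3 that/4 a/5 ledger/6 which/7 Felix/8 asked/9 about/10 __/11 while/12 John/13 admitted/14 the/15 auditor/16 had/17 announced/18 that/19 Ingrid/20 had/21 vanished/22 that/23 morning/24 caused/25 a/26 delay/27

6

The gap at 11 is the prepositional object of "asked", inside a relative clause.
The relative pronoun is "which" (word 7); it is bound by the head noun immediately before it.
Its filler is the head noun "ledger", at word 6.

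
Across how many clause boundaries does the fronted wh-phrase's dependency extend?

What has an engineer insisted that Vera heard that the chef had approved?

2

"what" is extracted from the object of "approved".
Boundaries crossed, outermost first: [that], [that] — 2 in total.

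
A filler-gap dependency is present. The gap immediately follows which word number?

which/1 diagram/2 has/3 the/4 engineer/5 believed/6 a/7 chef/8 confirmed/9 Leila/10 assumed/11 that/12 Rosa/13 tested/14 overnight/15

14

The displaced element is "which diagram" (word 2).
It is linked across 3 clause boundaries (Ø → Ø → that).
It functions as the direct object of "tested", so the gap sits immediately after word 14 ("tested").
Base order: The engineer has believed a chef confirmed Leila assumed that Rosa tested which diagram overnight.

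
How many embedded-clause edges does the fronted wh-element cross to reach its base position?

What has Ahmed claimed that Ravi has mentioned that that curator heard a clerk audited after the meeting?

3

"what" is extracted from the object of "audited".
Boundaries crossed, outermost first: [that], [that], [Ø] — 3 in total.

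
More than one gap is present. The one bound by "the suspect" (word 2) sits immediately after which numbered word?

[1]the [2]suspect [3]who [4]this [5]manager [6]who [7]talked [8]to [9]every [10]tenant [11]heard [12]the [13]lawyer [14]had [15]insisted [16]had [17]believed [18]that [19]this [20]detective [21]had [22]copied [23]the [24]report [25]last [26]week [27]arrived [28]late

The displaced element is "the suspect" (word 2).
It is linked across 2 clause boundaries (Ø → Ø).
It functions as the subject of "believed", so the gap sits immediately after word 15 ("insisted").
Base order: This manager who talked to every tenant heard the lawyer had insisted that the suspect had believed that this detective had copied the report last week.

15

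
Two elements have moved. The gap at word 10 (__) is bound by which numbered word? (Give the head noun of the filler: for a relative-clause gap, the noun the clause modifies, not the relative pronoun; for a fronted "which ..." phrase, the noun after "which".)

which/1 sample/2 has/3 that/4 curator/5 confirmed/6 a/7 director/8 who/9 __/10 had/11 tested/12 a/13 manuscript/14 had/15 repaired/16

8

The marked gap is inside the relative clause, the subject of "tested".
Its filler is the head noun "director" (via "who"), at word 8.
(The other dependency links word 2 to a gap after word 16.)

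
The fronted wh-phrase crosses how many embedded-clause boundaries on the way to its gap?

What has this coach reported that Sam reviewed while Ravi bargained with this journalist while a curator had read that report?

1

"what" is extracted from the object of "reviewed".
Boundaries crossed, outermost first: [that] — 1 in total.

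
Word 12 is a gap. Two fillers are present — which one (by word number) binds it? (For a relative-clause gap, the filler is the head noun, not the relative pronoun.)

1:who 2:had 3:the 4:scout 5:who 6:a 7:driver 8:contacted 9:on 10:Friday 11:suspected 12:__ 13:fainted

The marked gap is the subject of "fainted".
Its filler is the fronted wh-phrase "who", at word 1.
(The other dependency links word 4 to a gap after word 8.)

1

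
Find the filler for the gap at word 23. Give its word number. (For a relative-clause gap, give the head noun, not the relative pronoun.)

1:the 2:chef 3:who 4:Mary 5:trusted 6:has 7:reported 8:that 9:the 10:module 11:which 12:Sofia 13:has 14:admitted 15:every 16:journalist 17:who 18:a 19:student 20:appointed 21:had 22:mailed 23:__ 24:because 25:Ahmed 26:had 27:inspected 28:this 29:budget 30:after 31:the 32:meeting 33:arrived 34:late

10

The gap at 23 is the object of "mailed", inside a relative clause.
The relative pronoun is "which" (word 11); it is bound by the head noun immediately before it.
Its filler is the head noun "module", at word 10.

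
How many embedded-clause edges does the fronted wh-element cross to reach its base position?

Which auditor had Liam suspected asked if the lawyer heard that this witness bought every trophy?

"which auditor" is extracted from the subject of "asked".
Boundaries crossed, outermost first: [Ø] — 1 in total.

1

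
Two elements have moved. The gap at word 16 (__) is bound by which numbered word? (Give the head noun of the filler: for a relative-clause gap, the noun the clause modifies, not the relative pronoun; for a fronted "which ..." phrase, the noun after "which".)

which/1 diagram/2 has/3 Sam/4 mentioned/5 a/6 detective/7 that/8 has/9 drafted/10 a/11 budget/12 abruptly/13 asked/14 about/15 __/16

The marked gap is the object of the preposition "about" of "asked".
Its filler is the fronted wh-phrase "which diagram", at word 2.
(The other dependency links word 7 to a gap after word 8.)

2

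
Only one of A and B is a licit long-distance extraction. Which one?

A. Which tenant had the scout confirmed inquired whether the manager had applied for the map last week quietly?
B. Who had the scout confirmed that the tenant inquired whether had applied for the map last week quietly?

In B, the wh-phrase is extracted from inside a wh-island (introduced by "whether"), which blocks movement.
In A, the extraction path crosses only that-complement boundaries, which are transparent.
So A is grammatical.

A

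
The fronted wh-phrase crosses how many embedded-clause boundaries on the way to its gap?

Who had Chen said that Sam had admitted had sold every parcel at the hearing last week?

2

"who" is extracted from the subject of "sold".
Boundaries crossed, outermost first: [that], [Ø] — 2 in total.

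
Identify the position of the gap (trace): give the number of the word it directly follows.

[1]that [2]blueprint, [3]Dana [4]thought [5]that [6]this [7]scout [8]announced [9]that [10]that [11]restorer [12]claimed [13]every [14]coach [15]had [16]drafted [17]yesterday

The displaced element is "that blueprint" (word 2).
It is linked across 3 clause boundaries (that → that → Ø).
It functions as the direct object of "drafted", so the gap sits immediately after word 16 ("drafted").
Base order: Dana thought that this scout announced that that restorer claimed every coach had drafted that blueprint yesterday.

16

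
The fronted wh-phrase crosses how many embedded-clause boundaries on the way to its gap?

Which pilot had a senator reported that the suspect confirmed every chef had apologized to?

2

"which pilot" is extracted from the PP object of "apologized".
Boundaries crossed, outermost first: [that], [Ø] — 2 in total.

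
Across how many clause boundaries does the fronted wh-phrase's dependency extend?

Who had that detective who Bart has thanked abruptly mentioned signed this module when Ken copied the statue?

1

"who" is extracted from the subject of "signed".
Boundaries crossed, outermost first: [Ø] — 1 in total.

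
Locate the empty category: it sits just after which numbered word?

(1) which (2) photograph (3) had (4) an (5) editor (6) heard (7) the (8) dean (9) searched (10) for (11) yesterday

The displaced element is "which photograph" (word 2).
It is linked across 1 clause boundary (Ø).
It functions as the object of the preposition "for" of "searched", so the gap sits immediately after word 10 ("for").
Base order: An editor had heard the dean searched for which photograph yesterday.

10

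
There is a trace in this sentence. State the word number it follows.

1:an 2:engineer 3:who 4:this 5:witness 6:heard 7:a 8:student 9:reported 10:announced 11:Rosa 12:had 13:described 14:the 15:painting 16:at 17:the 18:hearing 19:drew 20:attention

The displaced element is "an engineer" (word 2).
It is linked across 2 clause boundaries (Ø → Ø).
It functions as the subject of "announced", so the gap sits immediately after word 9 ("reported").
Base order: This witness heard a student reported that an engineer announced Rosa had described the painting at the hearing.

9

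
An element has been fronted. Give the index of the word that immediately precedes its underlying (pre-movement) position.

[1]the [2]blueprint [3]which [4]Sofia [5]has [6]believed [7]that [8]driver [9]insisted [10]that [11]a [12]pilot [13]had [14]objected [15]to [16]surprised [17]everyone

The displaced element is "the blueprint" (word 2).
It is linked across 2 clause boundaries (Ø → that).
It functions as the object of the preposition "to" of "objected", so the gap sits immediately after word 15 ("to").
Base order: Sofia has believed that driver insisted that a pilot had objected to the blueprint.

15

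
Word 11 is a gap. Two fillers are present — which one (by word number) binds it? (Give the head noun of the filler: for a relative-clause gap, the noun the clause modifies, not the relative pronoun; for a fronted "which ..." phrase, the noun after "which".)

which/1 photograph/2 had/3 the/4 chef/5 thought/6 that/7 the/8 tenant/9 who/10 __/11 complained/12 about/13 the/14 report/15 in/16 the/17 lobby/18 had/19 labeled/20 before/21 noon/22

The marked gap is inside the relative clause, the subject of "complained".
Its filler is the head noun "tenant" (via "who"), at word 9.
(The other dependency links word 2 to a gap after word 20.)

9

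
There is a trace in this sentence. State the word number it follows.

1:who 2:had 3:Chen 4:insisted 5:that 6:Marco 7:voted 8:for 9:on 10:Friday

8

The displaced element is "who" (word 1).
It is linked across 1 clause boundary (that).
It functions as the object of the preposition "for" of "voted", so the gap sits immediately after word 8 ("for").
Base order: Chen had insisted that Marco voted for who on Friday.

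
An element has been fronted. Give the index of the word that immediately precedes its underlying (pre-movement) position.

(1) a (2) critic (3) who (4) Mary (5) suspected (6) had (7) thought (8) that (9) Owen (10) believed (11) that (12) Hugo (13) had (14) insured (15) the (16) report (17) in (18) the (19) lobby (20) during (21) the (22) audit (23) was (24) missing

5

The displaced element is "a critic" (word 2).
It is linked across 1 clause boundary (Ø).
It functions as the subject of "thought", so the gap sits immediately after word 5 ("suspected").
Base order: Mary suspected a critic had thought that Owen believed that Hugo had insured the report in the lobby during the audit.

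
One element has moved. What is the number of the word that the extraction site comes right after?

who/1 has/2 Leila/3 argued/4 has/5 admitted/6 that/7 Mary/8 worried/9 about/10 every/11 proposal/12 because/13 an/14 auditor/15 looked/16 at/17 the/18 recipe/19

The displaced element is "who" (word 1).
It is linked across 1 clause boundary (Ø).
It functions as the subject of "admitted", so the gap sits immediately after word 4 ("argued").
Base order: Leila has argued that who has admitted that Mary worried about every proposal because an auditor looked at the recipe.

4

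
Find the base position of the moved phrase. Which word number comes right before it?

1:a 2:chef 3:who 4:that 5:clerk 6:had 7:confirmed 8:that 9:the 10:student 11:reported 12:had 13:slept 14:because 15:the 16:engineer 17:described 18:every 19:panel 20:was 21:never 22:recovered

11

The displaced element is "a chef" (word 2).
It is linked across 2 clause boundaries (that → Ø).
It functions as the subject of "slept", so the gap sits immediately after word 11 ("reported").
Base order: That clerk had confirmed that the student reported that a chef had slept because the engineer described every panel.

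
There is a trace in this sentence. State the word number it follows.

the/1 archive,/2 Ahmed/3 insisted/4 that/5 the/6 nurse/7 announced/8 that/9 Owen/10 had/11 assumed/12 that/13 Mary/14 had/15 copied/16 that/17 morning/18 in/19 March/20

The displaced element is "the archive" (word 2).
It is linked across 3 clause boundaries (that → that → that).
It functions as the direct object of "copied", so the gap sits immediately after word 16 ("copied").
Base order: Ahmed insisted that the nurse announced that Owen had assumed that Mary had copied the archive that morning in March.

16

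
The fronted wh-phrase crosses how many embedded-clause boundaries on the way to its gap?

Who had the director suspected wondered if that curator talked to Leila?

1

"who" is extracted from the subject of "wondered".
Boundaries crossed, outermost first: [Ø] — 1 in total.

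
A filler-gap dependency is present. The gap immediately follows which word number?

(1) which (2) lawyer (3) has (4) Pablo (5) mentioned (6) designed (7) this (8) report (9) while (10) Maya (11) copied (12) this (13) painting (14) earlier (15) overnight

The displaced element is "which lawyer" (word 2).
It is linked across 1 clause boundary (Ø).
It functions as the subject of "designed", so the gap sits immediately after word 5 ("mentioned").
Base order: Pablo has mentioned that which lawyer designed this report while Maya copied this painting earlier overnight.

5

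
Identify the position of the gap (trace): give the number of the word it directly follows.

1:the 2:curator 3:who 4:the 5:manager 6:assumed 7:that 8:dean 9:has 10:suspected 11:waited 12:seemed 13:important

The displaced element is "the curator" (word 2).
It is linked across 2 clause boundaries (Ø → Ø).
It functions as the subject of "waited", so the gap sits immediately after word 10 ("suspected").
Base order: The manager assumed that dean has suspected that the curator waited.

10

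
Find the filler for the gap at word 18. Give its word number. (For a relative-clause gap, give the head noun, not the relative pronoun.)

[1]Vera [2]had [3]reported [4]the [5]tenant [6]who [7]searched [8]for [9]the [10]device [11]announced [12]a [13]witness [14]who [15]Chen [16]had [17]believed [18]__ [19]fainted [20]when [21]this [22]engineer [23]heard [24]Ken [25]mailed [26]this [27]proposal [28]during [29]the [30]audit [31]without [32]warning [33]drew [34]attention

13

The gap at 18 is the subject of "fainted", inside a relative clause.
The relative pronoun is "who" (word 14); it is bound by the head noun immediately before it.
Its filler is the head noun "witness", at word 13.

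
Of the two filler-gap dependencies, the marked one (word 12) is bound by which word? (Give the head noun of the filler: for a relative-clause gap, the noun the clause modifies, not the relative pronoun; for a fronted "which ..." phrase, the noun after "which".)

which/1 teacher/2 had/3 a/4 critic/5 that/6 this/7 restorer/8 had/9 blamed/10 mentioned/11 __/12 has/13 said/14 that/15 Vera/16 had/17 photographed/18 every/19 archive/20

2

The marked gap is the subject of "said".
Its filler is the fronted wh-phrase "which teacher", at word 2.
(The other dependency links word 5 to a gap after word 10.)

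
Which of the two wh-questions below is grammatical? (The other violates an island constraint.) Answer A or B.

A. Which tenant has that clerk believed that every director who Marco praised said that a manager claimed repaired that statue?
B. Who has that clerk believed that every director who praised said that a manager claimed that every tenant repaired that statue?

A

In B, the wh-phrase is extracted from inside a complex-NP island (relative clause) (introduced by "who"), which blocks movement.
In A, the extraction path crosses only that-complement boundaries, which are transparent.
So A is grammatical.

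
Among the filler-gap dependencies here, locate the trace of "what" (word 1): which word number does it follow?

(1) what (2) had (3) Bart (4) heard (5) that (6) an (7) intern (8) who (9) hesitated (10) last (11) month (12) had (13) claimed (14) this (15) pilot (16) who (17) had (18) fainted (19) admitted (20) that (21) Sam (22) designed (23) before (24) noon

22

The displaced element is "what" (word 1).
It is linked across 3 clause boundaries (that → Ø → that).
It functions as the direct object of "designed", so the gap sits immediately after word 22 ("designed").
Base order: Bart had heard that an intern who hesitated last month had claimed this pilot who had fainted admitted that Sam designed what before noon.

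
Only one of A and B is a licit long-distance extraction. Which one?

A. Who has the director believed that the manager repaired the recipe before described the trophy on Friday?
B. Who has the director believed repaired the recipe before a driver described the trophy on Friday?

In A, the wh-phrase is extracted from inside an adjunct island (introduced by "before"), which blocks movement.
In B, the extraction path crosses only that-complement boundaries, which are transparent.
So B is grammatical.

B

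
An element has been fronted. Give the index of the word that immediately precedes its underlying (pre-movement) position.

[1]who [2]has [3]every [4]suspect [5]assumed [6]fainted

The displaced element is "who" (word 1).
It is linked across 1 clause boundary (Ø).
It functions as the subject of "fainted", so the gap sits immediately after word 5 ("assumed").
Base order: Every suspect has assumed that who fainted.

5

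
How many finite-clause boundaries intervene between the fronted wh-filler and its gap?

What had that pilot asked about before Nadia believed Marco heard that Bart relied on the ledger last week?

"what" originates inside the matrix clause — no clause boundary is crossed.

0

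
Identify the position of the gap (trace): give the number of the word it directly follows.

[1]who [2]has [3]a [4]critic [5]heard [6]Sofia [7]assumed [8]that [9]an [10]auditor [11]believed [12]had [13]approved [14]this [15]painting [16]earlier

The displaced element is "who" (word 1).
It is linked across 3 clause boundaries (Ø → that → Ø).
It functions as the subject of "approved", so the gap sits immediately after word 11 ("believed").
Base order: A critic has heard Sofia assumed that an auditor believed that who had approved this painting earlier.

11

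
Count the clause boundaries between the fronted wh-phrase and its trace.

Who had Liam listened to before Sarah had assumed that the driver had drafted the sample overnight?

0

"who" originates inside the matrix clause — no clause boundary is crossed.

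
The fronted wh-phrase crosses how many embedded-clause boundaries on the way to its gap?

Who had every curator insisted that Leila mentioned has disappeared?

"who" is extracted from the subject of "disappeared".
Boundaries crossed, outermost first: [that], [Ø] — 2 in total.

2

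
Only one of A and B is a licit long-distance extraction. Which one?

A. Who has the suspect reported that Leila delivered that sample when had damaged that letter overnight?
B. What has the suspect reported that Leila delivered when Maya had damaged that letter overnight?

In A, the wh-phrase is extracted from inside an adjunct island (introduced by "when"), which blocks movement.
In B, the extraction path crosses only that-complement boundaries, which are transparent.
So B is grammatical.

B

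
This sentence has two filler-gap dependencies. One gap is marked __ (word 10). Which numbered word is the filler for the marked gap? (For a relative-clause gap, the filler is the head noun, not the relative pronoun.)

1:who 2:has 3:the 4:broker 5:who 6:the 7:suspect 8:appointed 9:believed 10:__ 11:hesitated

1

The marked gap is the subject of "hesitated".
Its filler is the fronted wh-phrase "who", at word 1.
(The other dependency links word 4 to a gap after word 8.)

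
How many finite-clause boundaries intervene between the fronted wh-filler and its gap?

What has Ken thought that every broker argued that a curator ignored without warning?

"what" is extracted from the object of "ignored".
Boundaries crossed, outermost first: [that], [that] — 2 in total.

2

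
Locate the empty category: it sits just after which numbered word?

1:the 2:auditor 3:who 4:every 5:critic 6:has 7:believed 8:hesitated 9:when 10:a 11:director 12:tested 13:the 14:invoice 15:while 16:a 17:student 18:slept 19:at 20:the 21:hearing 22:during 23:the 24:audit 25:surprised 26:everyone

The displaced element is "the auditor" (word 2).
It is linked across 1 clause boundary (Ø).
It functions as the subject of "hesitated", so the gap sits immediately after word 7 ("believed").
Base order: Every critic has believed the auditor hesitated when a director tested the invoice while a student slept at the hearing during the audit.

7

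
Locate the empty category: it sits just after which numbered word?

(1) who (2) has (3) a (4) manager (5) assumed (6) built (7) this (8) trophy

The displaced element is "who" (word 1).
It is linked across 1 clause boundary (Ø).
It functions as the subject of "built", so the gap sits immediately after word 5 ("assumed").
Base order: A manager has assumed that who built this trophy.

5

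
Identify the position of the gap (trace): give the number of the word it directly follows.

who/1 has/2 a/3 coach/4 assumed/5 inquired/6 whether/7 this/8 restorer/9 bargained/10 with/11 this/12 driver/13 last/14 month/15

The displaced element is "who" (word 1).
It is linked across 1 clause boundary (Ø).
It functions as the subject of "inquired", so the gap sits immediately after word 5 ("assumed").
Base order: A coach has assumed that who inquired whether this restorer bargained with this driver last month.

5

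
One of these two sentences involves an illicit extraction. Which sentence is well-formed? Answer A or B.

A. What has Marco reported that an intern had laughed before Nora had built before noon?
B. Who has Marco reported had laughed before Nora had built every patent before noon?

B

In A, the wh-phrase is extracted from inside an adjunct island (introduced by "before"), which blocks movement.
In B, the extraction path crosses only that-complement boundaries, which are transparent.
So B is grammatical.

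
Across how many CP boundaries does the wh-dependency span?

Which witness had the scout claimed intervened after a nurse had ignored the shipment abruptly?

1

"which witness" is extracted from the subject of "intervened".
Boundaries crossed, outermost first: [Ø] — 1 in total.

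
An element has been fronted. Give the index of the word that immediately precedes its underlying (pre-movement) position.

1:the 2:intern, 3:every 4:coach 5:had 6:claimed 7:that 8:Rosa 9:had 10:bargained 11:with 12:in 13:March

The displaced element is "the intern" (word 2).
It is linked across 1 clause boundary (that).
It functions as the object of the preposition "with" of "bargained", so the gap sits immediately after word 11 ("with").
Base order: Every coach had claimed that Rosa had bargained with the intern in March.

11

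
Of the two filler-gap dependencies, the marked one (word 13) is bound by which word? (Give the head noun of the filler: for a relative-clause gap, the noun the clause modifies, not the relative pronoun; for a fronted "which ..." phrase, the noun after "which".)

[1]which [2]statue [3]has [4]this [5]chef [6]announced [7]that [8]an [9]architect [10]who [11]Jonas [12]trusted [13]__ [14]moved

9

The marked gap is inside the relative clause, the direct object of "trusted".
Its filler is the head noun "architect" (via "who"), at word 9.
(The other dependency links word 2 to a gap after word 14.)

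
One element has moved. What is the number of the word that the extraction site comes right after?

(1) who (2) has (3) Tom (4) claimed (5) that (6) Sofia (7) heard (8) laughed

The displaced element is "who" (word 1).
It is linked across 2 clause boundaries (that → Ø).
It functions as the subject of "laughed", so the gap sits immediately after word 7 ("heard").
Base order: Tom has claimed that Sofia heard that who laughed.

7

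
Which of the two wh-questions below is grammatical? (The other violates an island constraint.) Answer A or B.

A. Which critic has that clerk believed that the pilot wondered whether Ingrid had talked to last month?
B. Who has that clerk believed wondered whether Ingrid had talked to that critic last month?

In A, the wh-phrase is extracted from inside a wh-island (introduced by "whether"), which blocks movement.
In B, the extraction path crosses only that-complement boundaries, which are transparent.
So B is grammatical.

B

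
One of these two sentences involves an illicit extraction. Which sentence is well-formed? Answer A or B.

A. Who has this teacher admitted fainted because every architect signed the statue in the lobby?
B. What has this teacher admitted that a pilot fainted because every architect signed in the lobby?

In B, the wh-phrase is extracted from inside an adjunct island (introduced by "because"), which blocks movement.
In A, the extraction path crosses only that-complement boundaries, which are transparent.
So A is grammatical.

A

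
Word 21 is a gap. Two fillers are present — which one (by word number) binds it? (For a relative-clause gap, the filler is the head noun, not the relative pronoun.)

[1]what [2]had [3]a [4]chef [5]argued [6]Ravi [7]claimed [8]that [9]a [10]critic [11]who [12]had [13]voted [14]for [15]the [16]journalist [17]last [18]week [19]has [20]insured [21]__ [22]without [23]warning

1

The marked gap is the direct object of "insured".
Its filler is the fronted wh-phrase "what", at word 1.
(The other dependency links word 10 to a gap after word 11.)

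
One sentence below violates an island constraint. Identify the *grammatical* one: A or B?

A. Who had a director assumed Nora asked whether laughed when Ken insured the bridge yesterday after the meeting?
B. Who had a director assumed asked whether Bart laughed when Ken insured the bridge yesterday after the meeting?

B

In A, the wh-phrase is extracted from inside a wh-island (introduced by "whether"), which blocks movement.
In B, the extraction path crosses only that-complement boundaries, which are transparent.
So B is grammatical.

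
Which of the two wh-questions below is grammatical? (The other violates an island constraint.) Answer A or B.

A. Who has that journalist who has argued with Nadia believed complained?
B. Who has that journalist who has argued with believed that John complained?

A

In B, the wh-phrase is extracted from inside a complex-NP island (relative clause) (introduced by "who"), which blocks movement.
In A, the extraction path crosses only that-complement boundaries, which are transparent.
So A is grammatical.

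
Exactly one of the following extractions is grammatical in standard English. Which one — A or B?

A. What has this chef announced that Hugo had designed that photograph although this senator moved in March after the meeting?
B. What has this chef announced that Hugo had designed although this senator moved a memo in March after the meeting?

B

In A, the wh-phrase is extracted from inside an adjunct island (introduced by "although"), which blocks movement.
In B, the extraction path crosses only that-complement boundaries, which are transparent.
So B is grammatical.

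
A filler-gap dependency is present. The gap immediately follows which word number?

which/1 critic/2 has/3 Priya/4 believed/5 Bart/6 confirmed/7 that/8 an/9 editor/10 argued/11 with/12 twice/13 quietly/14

The displaced element is "which critic" (word 2).
It is linked across 2 clause boundaries (Ø → that).
It functions as the object of the preposition "with" of "argued", so the gap sits immediately after word 12 ("with").
Base order: Priya has believed Bart confirmed that an editor argued with which critic twice quietly.

12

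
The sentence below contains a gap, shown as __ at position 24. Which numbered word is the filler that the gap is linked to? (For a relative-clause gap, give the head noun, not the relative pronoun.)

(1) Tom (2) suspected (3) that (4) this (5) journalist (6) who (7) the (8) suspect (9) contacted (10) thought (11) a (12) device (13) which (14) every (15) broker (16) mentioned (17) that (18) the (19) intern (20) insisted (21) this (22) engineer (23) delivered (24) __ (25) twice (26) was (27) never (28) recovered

12

The gap at 24 is the object of "delivered", inside a relative clause.
The relative pronoun is "which" (word 13); it is bound by the head noun immediately before it.
Its filler is the head noun "device", at word 12.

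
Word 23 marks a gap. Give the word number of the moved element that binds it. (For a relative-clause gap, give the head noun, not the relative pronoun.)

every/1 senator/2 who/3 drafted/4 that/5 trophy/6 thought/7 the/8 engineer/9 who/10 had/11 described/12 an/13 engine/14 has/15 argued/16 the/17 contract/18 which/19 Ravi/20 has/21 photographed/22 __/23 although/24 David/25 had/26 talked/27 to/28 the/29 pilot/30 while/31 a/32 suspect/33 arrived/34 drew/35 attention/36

The gap at 23 is the object of "photographed", inside a relative clause.
The relative pronoun is "which" (word 19); it is bound by the head noun immediately before it.
Its filler is the head noun "contract", at word 18.

18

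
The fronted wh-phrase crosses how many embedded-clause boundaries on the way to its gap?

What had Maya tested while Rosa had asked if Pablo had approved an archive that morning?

0

"what" originates inside the matrix clause — no clause boundary is crossed.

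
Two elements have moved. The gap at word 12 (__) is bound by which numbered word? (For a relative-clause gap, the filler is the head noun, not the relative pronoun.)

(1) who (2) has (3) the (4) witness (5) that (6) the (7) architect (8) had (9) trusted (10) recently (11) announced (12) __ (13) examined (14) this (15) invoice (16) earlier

1

The marked gap is the subject of "examined".
Its filler is the fronted wh-phrase "who", at word 1.
(The other dependency links word 4 to a gap after word 9.)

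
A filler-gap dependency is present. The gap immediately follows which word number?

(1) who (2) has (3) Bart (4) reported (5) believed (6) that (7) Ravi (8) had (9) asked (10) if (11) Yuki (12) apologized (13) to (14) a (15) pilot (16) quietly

4

The displaced element is "who" (word 1).
It is linked across 1 clause boundary (Ø).
It functions as the subject of "believed", so the gap sits immediately after word 4 ("reported").
Base order: Bart has reported who believed that Ravi had asked if Yuki apologized to a pilot quietly.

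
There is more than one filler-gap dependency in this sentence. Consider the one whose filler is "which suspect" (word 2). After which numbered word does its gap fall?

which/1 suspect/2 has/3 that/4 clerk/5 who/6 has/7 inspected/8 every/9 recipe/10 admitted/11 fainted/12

The displaced element is "which suspect" (word 2).
It is linked across 1 clause boundary (Ø).
It functions as the subject of "fainted", so the gap sits immediately after word 11 ("admitted").
Base order: That clerk who has inspected every recipe has admitted which suspect fainted.

11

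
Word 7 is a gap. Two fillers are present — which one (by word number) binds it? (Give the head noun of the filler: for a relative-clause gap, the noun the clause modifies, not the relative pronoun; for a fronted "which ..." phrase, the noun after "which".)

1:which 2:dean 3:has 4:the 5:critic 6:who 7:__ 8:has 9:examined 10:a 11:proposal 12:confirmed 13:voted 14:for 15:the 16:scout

5

The marked gap is inside the relative clause, the subject of "examined".
Its filler is the head noun "critic" (via "who"), at word 5.
(The other dependency links word 2 to a gap after word 12.)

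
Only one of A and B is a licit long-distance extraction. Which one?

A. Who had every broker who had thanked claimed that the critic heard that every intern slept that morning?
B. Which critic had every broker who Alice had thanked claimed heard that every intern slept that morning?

B

In A, the wh-phrase is extracted from inside a complex-NP island (relative clause) (introduced by "who"), which blocks movement.
In B, the extraction path crosses only that-complement boundaries, which are transparent.
So B is grammatical.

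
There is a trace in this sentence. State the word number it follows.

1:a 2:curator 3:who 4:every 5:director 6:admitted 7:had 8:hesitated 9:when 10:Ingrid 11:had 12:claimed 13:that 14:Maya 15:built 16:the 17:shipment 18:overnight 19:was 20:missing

The displaced element is "a curator" (word 2).
It is linked across 1 clause boundary (Ø).
It functions as the subject of "hesitated", so the gap sits immediately after word 6 ("admitted").
Base order: Every director admitted that a curator had hesitated when Ingrid had claimed that Maya built the shipment overnight.

6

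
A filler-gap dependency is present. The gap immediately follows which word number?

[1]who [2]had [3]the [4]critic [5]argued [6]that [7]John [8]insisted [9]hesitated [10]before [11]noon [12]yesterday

8

The displaced element is "who" (word 1).
It is linked across 2 clause boundaries (that → Ø).
It functions as the subject of "hesitated", so the gap sits immediately after word 8 ("insisted").
Base order: The critic had argued that John insisted who hesitated before noon yesterday.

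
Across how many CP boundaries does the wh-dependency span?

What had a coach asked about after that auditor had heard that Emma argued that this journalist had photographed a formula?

"what" originates inside the matrix clause — no clause boundary is crossed.

0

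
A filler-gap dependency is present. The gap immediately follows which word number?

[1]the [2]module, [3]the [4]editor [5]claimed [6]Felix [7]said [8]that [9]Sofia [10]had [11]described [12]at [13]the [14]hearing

The displaced element is "the module" (word 2).
It is linked across 2 clause boundaries (Ø → that).
It functions as the direct object of "described", so the gap sits immediately after word 11 ("described").
Base order: The editor claimed Felix said that Sofia had described the module at the hearing.

11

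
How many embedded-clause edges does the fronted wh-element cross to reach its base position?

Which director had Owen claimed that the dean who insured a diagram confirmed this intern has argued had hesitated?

3

"which director" is extracted from the subject of "hesitated".
Boundaries crossed, outermost first: [that], [Ø], [Ø] — 3 in total.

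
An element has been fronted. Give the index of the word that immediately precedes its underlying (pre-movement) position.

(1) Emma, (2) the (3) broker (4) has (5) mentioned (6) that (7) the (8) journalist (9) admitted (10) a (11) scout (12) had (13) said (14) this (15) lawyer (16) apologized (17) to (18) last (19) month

The displaced element is "Emma" (word 1).
It is linked across 3 clause boundaries (that → Ø → Ø).
It functions as the object of the preposition "to" of "apologized", so the gap sits immediately after word 17 ("to").
Base order: The broker has mentioned that the journalist admitted a scout had said this lawyer apologized to Emma last month.

17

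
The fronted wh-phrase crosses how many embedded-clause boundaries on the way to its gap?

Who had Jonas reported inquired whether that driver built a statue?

"who" is extracted from the subject of "inquired".
Boundaries crossed, outermost first: [Ø] — 1 in total.

1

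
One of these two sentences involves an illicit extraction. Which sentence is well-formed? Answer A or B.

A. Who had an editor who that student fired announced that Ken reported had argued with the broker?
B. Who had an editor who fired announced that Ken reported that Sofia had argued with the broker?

A

In B, the wh-phrase is extracted from inside a complex-NP island (relative clause) (introduced by "who"), which blocks movement.
In A, the extraction path crosses only that-complement boundaries, which are transparent.
So A is grammatical.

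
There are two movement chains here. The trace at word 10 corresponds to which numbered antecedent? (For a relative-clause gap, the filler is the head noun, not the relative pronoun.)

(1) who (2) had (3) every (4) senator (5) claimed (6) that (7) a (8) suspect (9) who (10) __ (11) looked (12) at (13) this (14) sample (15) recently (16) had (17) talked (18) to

The marked gap is inside the relative clause, the subject of "looked".
Its filler is the head noun "suspect" (via "who"), at word 8.
(The other dependency links word 1 to a gap after word 18.)

8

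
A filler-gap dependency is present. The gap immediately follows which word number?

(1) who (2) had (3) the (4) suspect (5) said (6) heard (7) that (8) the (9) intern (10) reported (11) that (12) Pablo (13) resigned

The displaced element is "who" (word 1).
It is linked across 1 clause boundary (Ø).
It functions as the subject of "heard", so the gap sits immediately after word 5 ("said").
Base order: The suspect had said that who heard that the intern reported that Pablo resigned.

5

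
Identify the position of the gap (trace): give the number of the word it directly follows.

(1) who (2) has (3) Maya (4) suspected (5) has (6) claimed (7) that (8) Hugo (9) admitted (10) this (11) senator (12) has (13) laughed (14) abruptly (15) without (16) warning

4

The displaced element is "who" (word 1).
It is linked across 1 clause boundary (Ø).
It functions as the subject of "claimed", so the gap sits immediately after word 4 ("suspected").
Base order: Maya has suspected that who has claimed that Hugo admitted this senator has laughed abruptly without warning.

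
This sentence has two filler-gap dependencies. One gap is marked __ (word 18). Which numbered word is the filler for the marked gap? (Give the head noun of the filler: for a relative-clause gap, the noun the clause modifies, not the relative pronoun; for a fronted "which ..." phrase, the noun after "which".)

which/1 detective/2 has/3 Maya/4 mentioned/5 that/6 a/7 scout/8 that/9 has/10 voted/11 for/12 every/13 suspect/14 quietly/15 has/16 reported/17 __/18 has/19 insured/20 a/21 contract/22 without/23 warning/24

2

The marked gap is the subject of "insured".
Its filler is the fronted wh-phrase "which detective", at word 2.
(The other dependency links word 8 to a gap after word 9.)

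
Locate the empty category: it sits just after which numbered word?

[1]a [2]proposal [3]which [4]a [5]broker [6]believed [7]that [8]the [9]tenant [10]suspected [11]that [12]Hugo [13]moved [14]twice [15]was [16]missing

The displaced element is "a proposal" (word 2).
It is linked across 2 clause boundaries (that → that).
It functions as the direct object of "moved", so the gap sits immediately after word 13 ("moved").
Base order: A broker believed that the tenant suspected that Hugo moved a proposal twice.

13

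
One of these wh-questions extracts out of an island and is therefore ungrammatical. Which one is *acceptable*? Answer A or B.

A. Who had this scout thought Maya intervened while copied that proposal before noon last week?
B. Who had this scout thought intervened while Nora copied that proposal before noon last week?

B

In A, the wh-phrase is extracted from inside an adjunct island (introduced by "while"), which blocks movement.
In B, the extraction path crosses only that-complement boundaries, which are transparent.
So B is grammatical.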